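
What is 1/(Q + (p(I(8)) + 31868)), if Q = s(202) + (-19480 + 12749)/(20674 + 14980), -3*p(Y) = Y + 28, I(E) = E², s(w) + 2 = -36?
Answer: 106962/3401300099 ≈ 3.1447e-5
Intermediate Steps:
s(w) = -38 (s(w) = -2 - 36 = -38)
p(Y) = -28/3 - Y/3 (p(Y) = -(Y + 28)/3 = -(28 + Y)/3 = -28/3 - Y/3)
Q = -1361583/35654 (Q = -38 + (-19480 + 12749)/(20674 + 14980) = -38 - 6731/35654 = -1361583/35654 ≈ -38.189)
1/(Q + (p(I(8)) + 31868)) = 1/(-1361583/35654 + ((-28/3 - ⅓*8²) + 31868)) = 1/(-1361583/35654 + ((-28/3 - ⅓*64) + 31868)) = 1/(-1361583/35654 + ((-28/3 - 64/3) + 31868)) = 1/(-1361583/35654 + (-92/3 + 31868)) = 1/(-1361583/35654 + 95512/3) = 1/(3401300099/106962) = 106962/3401300099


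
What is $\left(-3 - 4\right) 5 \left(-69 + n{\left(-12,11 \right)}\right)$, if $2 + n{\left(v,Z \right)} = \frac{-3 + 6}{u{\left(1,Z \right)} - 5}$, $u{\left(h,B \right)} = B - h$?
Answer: $2464$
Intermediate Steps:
$n{\left(v,Z \right)} = -2 + \frac{3}{-6 + Z}$ ($n{\left(v,Z \right)} = -2 + \frac{-3 + 6}{\left(Z - 1\right) - 5} = -2 + \frac{3}{\left(Z - 1\right) - 5} = -2 + \frac{3}{\left(-1 + Z\right) - 5} = -2 + \frac{3}{-6 + Z}$)
$\left(-3 - 4\right) 5 \left(-69 + n{\left(-12,11 \right)}\right) = \left(-3 - 4\right) 5 \left(-69 + \frac{15 - 22}{-6 + 11}\right) = \left(-7\right) 5 \left(-69 + \frac{15 - 22}{5}\right) = - 35 \left(-69 + \frac{1}{5} \left(-7\right)\right) = - 35 \left(-69 - \frac{7}{5}\right) = \left(-35\right) \left(- \frac{352}{5}\right) = 2464$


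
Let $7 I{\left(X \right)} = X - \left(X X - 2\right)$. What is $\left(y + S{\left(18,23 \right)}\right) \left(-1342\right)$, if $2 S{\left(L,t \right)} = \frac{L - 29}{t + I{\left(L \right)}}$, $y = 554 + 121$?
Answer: $- \frac{11780747}{13} \approx -9.0621 \cdot 10^{5}$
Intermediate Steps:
$y = 675$
$I{\left(X \right)} = \frac{2}{7} - \frac{X^{2}}{7} + \frac{X}{7}$ ($I{\left(X \right)} = \frac{X - \left(X X - 2\right)}{7} = \frac{X - \left(X^{2} - 2\right)}{7} = \frac{X - \left(-2 + X^{2}\right)}{7} = \frac{2 + X - X^{2}}{7} = \frac{2}{7} - \frac{X^{2}}{7} + \frac{X}{7}$)
$S{\left(L,t \right)} = \frac{-29 + L}{2 \left(\frac{2}{7} + t - \frac{L^{2}}{7} + \frac{L}{7}\right)}$ ($S{\left(L,t \right)} = \frac{\left(L - 29\right) \frac{1}{t + \left(\frac{2}{7} - \frac{L^{2}}{7} + \frac{L}{7}\right)}}{2} = \frac{\left(-29 + L\right) \frac{1}{\frac{2}{7} + t - \frac{L^{2}}{7} + \frac{L}{7}}}{2} = \frac{\frac{1}{\frac{2}{7} + t - \frac{L^{2}}{7} + \frac{L}{7}} \left(-29 + L\right)}{2} = \frac{-29 + L}{2 \left(\frac{2}{7} + t - \frac{L^{2}}{7} + \frac{L}{7}\right)}$)
$\left(y + S{\left(18,23 \right)}\right) \left(-1342\right) = \left(675 + \frac{7 \left(-29 + 18\right)}{2 \left(2 + 18 - 18^{2} + 7 \cdot 23\right)}\right) \left(-1342\right) = \left(675 + \frac{7}{2} \frac{1}{2 + 18 - 324 + 161} \left(-11\right)\right) \left(-1342\right) = \left(675 + \frac{7}{2} \frac{1}{-143} \left(-11\right)\right) \left(-1342\right) = \left(675 + \frac{7}{2} \left(- \frac{1}{143}\right) \left(-11\right)\right) \left(-1342\right) = \left(675 + \frac{7}{26}\right) \left(-1342\right) = \frac{17557}{26} \left(-1342\right) = - \frac{11780747}{13}$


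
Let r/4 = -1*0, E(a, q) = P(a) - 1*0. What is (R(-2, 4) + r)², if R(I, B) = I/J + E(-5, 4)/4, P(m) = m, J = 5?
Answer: 1089/400 ≈ 2.7225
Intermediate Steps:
E(a, q) = a (E(a, q) = a - 1*0 = a + 0 = a)
R(I, B) = -5/4 + I/5 (R(I, B) = I/5 - 5/4 = -5/4 + I/5)
r = 0 (r = 4*(-1*0) = 4*0 = 0)
(R(-2, 4) + r)² = ((-5/4 + (⅕)*(-2)) + 0)² = ((-5/4 - ⅖) + 0)² = (-33/20 + 0)² = (-33/20)² = 1089/400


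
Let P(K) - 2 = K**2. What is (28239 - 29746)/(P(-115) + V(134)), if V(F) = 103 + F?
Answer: -137/1224 ≈ -0.11193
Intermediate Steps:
P(K) = 2 + K**2
(28239 - 29746)/(P(-115) + V(134)) = (28239 - 29746)/((2 + (-115)**2) + (103 + 134)) = -1507/((2 + 13225) + 237) = -1507/(13227 + 237) = -1507/13464 = -1507*1/13464 = -137/1224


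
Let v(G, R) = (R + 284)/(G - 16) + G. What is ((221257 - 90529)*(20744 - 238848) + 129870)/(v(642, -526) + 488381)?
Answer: -4462154580273/76532039 ≈ -58304.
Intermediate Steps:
v(G, R) = G + (284 + R)/(-16 + G) (v(G, R) = (284 + R)/(-16 + G) + G = G + (284 + R)/(-16 + G))
((221257 - 90529)*(20744 - 238848) + 129870)/(v(642, -526) + 488381) = ((221257 - 90529)*(20744 - 238848) + 129870)/((284 - 526 + 642**2 - 16*642)/(-16 + 642) + 488381) = (130728*(-218104) + 129870)/((284 - 526 + 412164 - 10272)/626 + 488381) = (-28512299712 + 129870)/((1/626)*401650 + 488381) = -28512169842/(200825/313 + 488381) = -28512169842/153064078/313 = -28512169842*313/153064078 = -4462154580273/76532039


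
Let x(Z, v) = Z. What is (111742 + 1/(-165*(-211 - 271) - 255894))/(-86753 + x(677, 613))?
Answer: -19707266087/15180707664 ≈ -1.2982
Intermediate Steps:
(111742 + 1/(-165*(-211 - 271) - 255894))/(-86753 + x(677, 613)) = (111742 + 1/(-165*(-211 - 271) - 255894))/(-86753 + 677) = (111742 + 1/(-165*(-482) - 255894))/(-86076) = (111742 + 1/(79530 - 255894))*(-1/86076) = (111742 + 1/(-176364))*(-1/86076) = (111742 - 1/176364)*(-1/86076) = (19707266087/176364)*(-1/86076) = -19707266087/15180707664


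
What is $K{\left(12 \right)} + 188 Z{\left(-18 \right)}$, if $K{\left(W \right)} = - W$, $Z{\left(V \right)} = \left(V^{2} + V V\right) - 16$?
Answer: $118804$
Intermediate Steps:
$Z{\left(V \right)} = -16 + 2 V^{2}$ ($Z{\left(V \right)} = \left(V^{2} + V^{2}\right) - 16 = 2 V^{2} - 16 = -16 + 2 V^{2}$)
$K{\left(12 \right)} + 188 Z{\left(-18 \right)} = \left(-1\right) 12 + 188 \left(-16 + 2 \left(-18\right)^{2}\right) = -12 + 188 \left(-16 + 2 \cdot 324\right) = -12 + 188 \left(-16 + 648\right) = -12 + 188 \cdot 632 = -12 + 118816 = 118804$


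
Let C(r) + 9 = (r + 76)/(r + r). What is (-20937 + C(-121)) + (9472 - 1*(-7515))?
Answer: -958033/242 ≈ -3958.8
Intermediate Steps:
C(r) = -9 + (76 + r)/(2*r) (C(r) = -9 + (r + 76)/(r + r) = -9 + (76 + r)/((2*r)) = -9 + (76 + r)*(1/(2*r)) = -9 + (76 + r)/(2*r))
(-20937 + C(-121)) + (9472 - 1*(-7515)) = (-20937 + (-17/2 + 38/(-121))) + (9472 - 1*(-7515)) = (-20937 + (-17/2 + 38*(-1/121))) + (9472 + 7515) = (-20937 + (-17/2 - 38/121)) + 16987 = (-20937 - 2133/242) + 16987 = -5068887/242 + 16987 = -958033/242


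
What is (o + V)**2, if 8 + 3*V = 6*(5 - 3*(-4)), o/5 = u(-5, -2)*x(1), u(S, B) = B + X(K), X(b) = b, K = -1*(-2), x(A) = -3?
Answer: 8836/9 ≈ 981.78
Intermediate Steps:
K = 2
u(S, B) = 2 + B (u(S, B) = B + 2 = 2 + B)
o = 0 (o = 5*((2 - 2)*(-3)) = 5*(0*(-3)) = 5*0 = 0)
V = 94/3 (V = -8/3 + (6*(5 - 3*(-4)))/3 = -8/3 + (6*(5 + 12))/3 = -8/3 + (6*17)/3 = -8/3 + (1/3)*102 = -8/3 + 34 = 94/3 ≈ 31.333)
(o + V)**2 = (0 + 94/3)**2 = (94/3)**2 = 8836/9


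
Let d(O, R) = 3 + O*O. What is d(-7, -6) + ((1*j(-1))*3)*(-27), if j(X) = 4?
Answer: -272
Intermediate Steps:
d(O, R) = 3 + O**2
d(-7, -6) + ((1*j(-1))*3)*(-27) = (3 + (-7)**2) + ((1*4)*3)*(-27) = (3 + 49) + (4*3)*(-27) = 52 + 12*(-27) = 52 - 324 = -272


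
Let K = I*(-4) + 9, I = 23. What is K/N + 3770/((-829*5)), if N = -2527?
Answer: -1836551/2094883 ≈ -0.87668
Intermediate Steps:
K = -83 (K = 23*(-4) + 9 = -92 + 9 = -83)
K/N + 3770/((-829*5)) = -83/(-2527) + 3770/((-829*5)) = -83*(-1/2527) + 3770/(-4145) = 83/2527 + 3770*(-1/4145) = 83/2527 - 754/829 = -1836551/2094883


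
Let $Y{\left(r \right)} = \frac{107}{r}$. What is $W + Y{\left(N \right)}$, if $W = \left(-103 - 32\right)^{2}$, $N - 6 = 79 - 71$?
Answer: $\frac{255257}{14} \approx 18233.0$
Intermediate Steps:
$N = 14$ ($N = 6 + \left(79 - 71\right) = 6 + 8 = 14$)
$W = 18225$ ($W = \left(-103 - 32\right)^{2} = \left(-135\right)^{2} = 18225$)
$W + Y{\left(N \right)} = 18225 + \frac{107}{14} = \frac{255257}{14}$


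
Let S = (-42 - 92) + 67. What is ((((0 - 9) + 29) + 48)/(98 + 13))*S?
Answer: -4556/111 ≈ -41.045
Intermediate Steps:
S = -67 (S = -134 + 67 = -67)
((((0 - 9) + 29) + 48)/(98 + 13))*S = ((((0 - 9) + 29) + 48)/(98 + 13))*(-67) = (((-9 + 29) + 48)/111)*(-67) = ((20 + 48)*(1/111))*(-67) = (68*(1/111))*(-67) = (68/111)*(-67) = -4556/111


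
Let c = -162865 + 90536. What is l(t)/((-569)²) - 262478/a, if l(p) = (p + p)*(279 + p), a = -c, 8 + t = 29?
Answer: -84068794358/23417309369 ≈ -3.5900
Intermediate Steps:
t = 21 (t = -8 + 29 = 21)
c = -72329
a = 72329 (a = -1*(-72329) = 72329)
l(p) = 2*p*(279 + p) (l(p) = (2*p)*(279 + p) = 2*p*(279 + p))
l(t)/((-569)²) - 262478/a = (2*21*(279 + 21))/((-569)²) - 262478/72329 = (2*21*300)/323761 - 262478*1/72329 = 12600*(1/323761) - 262478/72329 = 12600/323761 - 262478/72329 = -84068794358/23417309369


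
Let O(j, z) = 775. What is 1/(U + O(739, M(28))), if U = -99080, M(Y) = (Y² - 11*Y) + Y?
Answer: -1/98305 ≈ -1.0172e-5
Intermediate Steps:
M(Y) = Y² - 10*Y
1/(U + O(739, M(28))) = 1/(-99080 + 775) = 1/(-98305) = -1/98305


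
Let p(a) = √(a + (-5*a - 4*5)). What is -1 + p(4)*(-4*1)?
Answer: -1 - 24*I ≈ -1.0 - 24.0*I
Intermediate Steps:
p(a) = √(-20 - 4*a) (p(a) = √(a + (-5*a - 20)) = √(a + (-20 - 5*a)) = √(-20 - 4*a))
-1 + p(4)*(-4*1) = -1 + (2*√(-5 - 1*4))*(-4*1) = -1 + (2*√(-5 - 4))*(-4) = -1 + (2*√(-9))*(-4) = -1 + (2*(3*I))*(-4) = -1 + (6*I)*(-4) = -1 - 24*I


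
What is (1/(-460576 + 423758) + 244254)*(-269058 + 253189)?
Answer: -142709024701999/36818 ≈ -3.8761e+9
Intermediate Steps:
(1/(-460576 + 423758) + 244254)*(-269058 + 253189) = (1/(-36818) + 244254)*(-15869) = (-1/36818 + 244254)*(-15869) = (8992943771/36818)*(-15869) = -142709024701999/36818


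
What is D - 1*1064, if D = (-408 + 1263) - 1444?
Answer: -1653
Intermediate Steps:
D = -589 (D = 855 - 1444 = -589)
D - 1*1064 = -589 - 1*1064 = -589 - 1064 = -1653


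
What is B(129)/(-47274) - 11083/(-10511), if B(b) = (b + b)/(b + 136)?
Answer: 23140131632/21946284785 ≈ 1.0544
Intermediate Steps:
B(b) = 2*b/(136 + b) (B(b) = (2*b)/(136 + b) = 2*b/(136 + b))
B(129)/(-47274) - 11083/(-10511) = (2*129/(136 + 129))/(-47274) - 11083/(-10511) = (2*129/265)*(-1/47274) - 11083*(-1/10511) = (2*129*(1/265))*(-1/47274) + 11083/10511 = (258/265)*(-1/47274) + 11083/10511 = -43/2087935 + 11083/10511 = 23140131632/21946284785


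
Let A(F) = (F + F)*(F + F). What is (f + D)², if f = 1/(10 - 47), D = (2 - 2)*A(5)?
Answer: 1/1369 ≈ 0.00073046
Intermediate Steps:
A(F) = 4*F² (A(F) = (2*F)*(2*F) = 4*F²)
D = 0 (D = (2 - 2)*(4*5²) = 0*(4*25) = 0*100 = 0)
f = -1/37 (f = 1/(-37) = -1/37 ≈ -0.027027)
(f + D)² = (-1/37 + 0)² = (-1/37)² = 1/1369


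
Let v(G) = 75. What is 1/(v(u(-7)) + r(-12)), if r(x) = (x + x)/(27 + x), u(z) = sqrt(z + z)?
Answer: 5/367 ≈ 0.013624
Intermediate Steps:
u(z) = sqrt(2)*sqrt(z) (u(z) = sqrt(2*z) = sqrt(2)*sqrt(z))
r(x) = 2*x/(27 + x) (r(x) = (2*x)/(27 + x) = 2*x/(27 + x))
1/(v(u(-7)) + r(-12)) = 1/(75 + 2*(-12)/(27 - 12)) = 1/(75 + 2*(-12)/15) = 1/(75 + 2*(-12)*(1/15)) = 1/(75 - 8/5) = 1/(367/5) = 5/367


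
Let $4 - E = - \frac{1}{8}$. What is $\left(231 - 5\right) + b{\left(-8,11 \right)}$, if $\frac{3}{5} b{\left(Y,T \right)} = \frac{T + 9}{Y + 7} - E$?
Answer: $\frac{4459}{24} \approx 185.79$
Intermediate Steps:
$E = \frac{33}{8}$ ($E = 4 - - \frac{1}{8} = 4 + \frac{1}{8} = \frac{33}{8} \approx 4.125$)
$b{\left(Y,T \right)} = - \frac{55}{8} + \frac{5 \left(9 + T\right)}{3 \left(7 + Y\right)}$ ($b{\left(Y,T \right)} = \frac{5 \left(\frac{T + 9}{Y + 7} - \frac{33}{8}\right)}{3} = \frac{5 \left(\frac{9 + T}{7 + Y} - \frac{33}{8}\right)}{3} = \frac{5 \left(- \frac{33}{8} + \frac{9 + T}{7 + Y}\right)}{3} = - \frac{55}{8} + \frac{5 \left(9 + T\right)}{3 \left(7 + Y\right)}$)
$\left(231 - 5\right) + b{\left(-8,11 \right)} = \left(231 - 5\right) + \frac{5 \left(-159 - -264 + 8 \cdot 11\right)}{24 \left(7 - 8\right)} = 226 + \frac{5 \left(-159 + 264 + 88\right)}{24 \left(-1\right)} = 226 + \frac{5}{24} \left(-1\right) 193 = 226 - \frac{965}{24} = \frac{4459}{24}$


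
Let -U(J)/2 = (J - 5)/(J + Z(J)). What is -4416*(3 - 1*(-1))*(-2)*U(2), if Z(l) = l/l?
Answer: 70656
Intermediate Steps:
Z(l) = 1
U(J) = -2*(-5 + J)/(1 + J) (U(J) = -2*(J - 5)/(J + 1) = -2*(-5 + J)/(1 + J))
-4416*(3 - 1*(-1))*(-2)*U(2) = -4416*(3 - 1*(-1))*(-2)*2*(5 - 1*2)/(1 + 2) = -4416*(3 + 1)*(-2)*2*(5 - 2)/3 = -4416*4*(-2)*2*(1/3)*3 = -(-35328)*2 = -4416*(-16) = 70656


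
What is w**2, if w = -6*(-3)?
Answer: 324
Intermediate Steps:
w = 18
w**2 = 18**2 = 324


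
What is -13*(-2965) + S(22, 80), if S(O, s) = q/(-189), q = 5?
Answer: 7285000/189 ≈ 38545.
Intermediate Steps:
S(O, s) = -5/189 (S(O, s) = 5/(-189) = 5*(-1/189) = -5/189)
-13*(-2965) + S(22, 80) = -13*(-2965) - 5/189 = 38545 - 5/189 = 7285000/189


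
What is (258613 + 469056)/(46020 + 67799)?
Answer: 727669/113819 ≈ 6.3932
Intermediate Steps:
(258613 + 469056)/(46020 + 67799) = 727669/113819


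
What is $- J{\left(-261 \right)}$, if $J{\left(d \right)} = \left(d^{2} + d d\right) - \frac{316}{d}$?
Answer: $- \frac{35559478}{261} \approx -1.3624 \cdot 10^{5}$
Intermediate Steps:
$J{\left(d \right)} = - \frac{316}{d} + 2 d^{2}$ ($J{\left(d \right)} = \left(d^{2} + d^{2}\right) - \frac{316}{d} = 2 d^{2} - \frac{316}{d} = - \frac{316}{d} + 2 d^{2}$)
$- J{\left(-261 \right)} = - \frac{2 \left(-158 + \left(-261\right)^{3}\right)}{-261} = - \frac{2 \left(-1\right) \left(-158 - 17779581\right)}{261} = - \frac{2 \left(-1\right) \left(-17779739\right)}{261} = \left(-1\right) \frac{35559478}{261} = - \frac{35559478}{261}$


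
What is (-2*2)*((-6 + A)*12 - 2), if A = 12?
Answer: -280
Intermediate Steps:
(-2*2)*((-6 + A)*12 - 2) = (-2*2)*((-6 + 12)*12 - 2) = -4*(6*12 - 2) = -4*(72 - 2) = -4*70 = -280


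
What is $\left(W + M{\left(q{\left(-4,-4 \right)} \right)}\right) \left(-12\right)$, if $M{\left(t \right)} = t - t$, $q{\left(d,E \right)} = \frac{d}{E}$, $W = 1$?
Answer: $-12$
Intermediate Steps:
$M{\left(t \right)} = 0$
$\left(W + M{\left(q{\left(-4,-4 \right)} \right)}\right) \left(-12\right) = \left(1 + 0\right) \left(-12\right) = 1 \left(-12\right) = -12$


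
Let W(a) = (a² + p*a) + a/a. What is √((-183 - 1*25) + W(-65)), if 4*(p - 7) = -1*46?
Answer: √17242/2 ≈ 65.654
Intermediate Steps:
p = -9/2 (p = 7 + (-1*46)/4 = 7 + (¼)*(-46) = 7 - 23/2 = -9/2 ≈ -4.5000)
W(a) = 1 + a² - 9*a/2 (W(a) = (a² - 9*a/2) + a/a = (a² - 9*a/2) + 1 = 1 + a² - 9*a/2)
√((-183 - 1*25) + W(-65)) = √((-183 - 1*25) + (1 + (-65)² - 9/2*(-65))) = √((-183 - 25) + (1 + 4225 + 585/2)) = √(-208 + 9037/2) = √(8621/2) = √17242/2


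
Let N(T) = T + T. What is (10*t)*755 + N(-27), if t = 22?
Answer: 166046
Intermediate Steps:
N(T) = 2*T
(10*t)*755 + N(-27) = (10*22)*755 + 2*(-27) = 220*755 - 54 = 166100 - 54 = 166046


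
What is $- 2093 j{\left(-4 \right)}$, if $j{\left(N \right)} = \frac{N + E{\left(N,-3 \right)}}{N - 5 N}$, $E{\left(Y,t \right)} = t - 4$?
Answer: $\frac{23023}{16} \approx 1438.9$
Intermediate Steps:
$E{\left(Y,t \right)} = -4 + t$
$j{\left(N \right)} = - \frac{-7 + N}{4 N}$ ($j{\left(N \right)} = \frac{N - 7}{N - 5 N} = \frac{N - 7}{\left(-4\right) N} = \left(-7 + N\right) \left(- \frac{1}{4 N}\right) = - \frac{-7 + N}{4 N}$)
$- 2093 j{\left(-4 \right)} = - 2093 \frac{7 - -4}{4 \left(-4\right)} = - 2093 \cdot \frac{1}{4} \left(- \frac{1}{4}\right) \left(7 + 4\right) = - 2093 \cdot \frac{1}{4} \left(- \frac{1}{4}\right) 11 = \left(-2093\right) \left(- \frac{11}{16}\right) = \frac{23023}{16}$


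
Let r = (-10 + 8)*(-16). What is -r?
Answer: -32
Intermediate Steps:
r = 32 (r = -2*(-16) = 32)
-r = -1*32 = -32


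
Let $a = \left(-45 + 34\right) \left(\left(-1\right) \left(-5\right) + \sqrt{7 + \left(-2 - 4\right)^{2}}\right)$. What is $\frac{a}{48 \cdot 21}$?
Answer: $- \frac{55}{1008} - \frac{11 \sqrt{43}}{1008} \approx -0.12612$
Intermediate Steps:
$a = -55 - 11 \sqrt{43}$ ($a = - 11 \left(5 + \sqrt{7 + \left(-6\right)^{2}}\right) = - 11 \left(5 + \sqrt{7 + 36}\right) = - 11 \left(5 + \sqrt{43}\right) = -55 - 11 \sqrt{43} \approx -127.13$)
$\frac{a}{48 \cdot 21} = \frac{-55 - 11 \sqrt{43}}{48 \cdot 21} = \frac{-55 - 11 \sqrt{43}}{1008} = \left(-55 - 11 \sqrt{43}\right) \frac{1}{1008} = - \frac{55}{1008} - \frac{11 \sqrt{43}}{1008}$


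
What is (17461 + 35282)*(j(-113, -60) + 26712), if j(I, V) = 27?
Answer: 1410295077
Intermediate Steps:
(17461 + 35282)*(j(-113, -60) + 26712) = (17461 + 35282)*(27 + 26712) = 52743*26739 = 1410295077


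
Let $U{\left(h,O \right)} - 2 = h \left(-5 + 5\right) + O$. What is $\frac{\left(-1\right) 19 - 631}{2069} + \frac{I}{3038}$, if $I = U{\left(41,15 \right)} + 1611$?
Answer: $\frac{696816}{3142811} \approx 0.22172$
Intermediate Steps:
$U{\left(h,O \right)} = 2 + O$ ($U{\left(h,O \right)} = 2 + \left(h \left(-5 + 5\right) + O\right) = 2 + \left(h 0 + O\right) = 2 + \left(0 + O\right) = 2 + O$)
$I = 1628$ ($I = \left(2 + 15\right) + 1611 = 17 + 1611 = 1628$)
$\frac{\left(-1\right) 19 - 631}{2069} + \frac{I}{3038} = \frac{\left(-1\right) 19 - 631}{2069} + \frac{1628}{3038} = \left(-19 - 631\right) \frac{1}{2069} + 1628 \cdot \frac{1}{3038} = \left(-650\right) \frac{1}{2069} + \frac{814}{1519} = - \frac{650}{2069} + \frac{814}{1519} = \frac{696816}{3142811}$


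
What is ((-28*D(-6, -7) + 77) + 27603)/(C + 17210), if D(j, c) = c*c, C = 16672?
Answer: 13154/16941 ≈ 0.77646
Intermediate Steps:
D(j, c) = c²
((-28*D(-6, -7) + 77) + 27603)/(C + 17210) = ((-28*(-7)² + 77) + 27603)/(16672 + 17210) = ((-28*49 + 77) + 27603)/33882 = ((-1372 + 77) + 27603)*(1/33882) = (-1295 + 27603)*(1/33882) = 26308*(1/33882) = 13154/16941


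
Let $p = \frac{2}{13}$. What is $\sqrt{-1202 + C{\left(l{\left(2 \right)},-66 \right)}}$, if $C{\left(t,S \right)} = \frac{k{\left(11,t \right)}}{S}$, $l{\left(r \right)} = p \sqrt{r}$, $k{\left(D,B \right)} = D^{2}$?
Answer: $\frac{i \sqrt{43338}}{6} \approx 34.696 i$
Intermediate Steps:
$p = \frac{2}{13}$ ($p = 2 \cdot \frac{1}{13} = \frac{2}{13} \approx 0.15385$)
$l{\left(r \right)} = \frac{2 \sqrt{r}}{13}$
$C{\left(t,S \right)} = \frac{121}{S}$ ($C{\left(t,S \right)} = \frac{11^{2}}{S} = \frac{121}{S}$)
$\sqrt{-1202 + C{\left(l{\left(2 \right)},-66 \right)}} = \sqrt{-1202 + \frac{121}{-66}} = \sqrt{-1202 + 121 \left(- \frac{1}{66}\right)} = \sqrt{-1202 - \frac{11}{6}} = \sqrt{- \frac{7223}{6}} = \frac{i \sqrt{43338}}{6}$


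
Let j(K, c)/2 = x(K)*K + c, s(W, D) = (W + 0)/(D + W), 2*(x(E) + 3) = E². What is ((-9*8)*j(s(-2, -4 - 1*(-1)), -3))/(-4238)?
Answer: -37512/264875 ≈ -0.14162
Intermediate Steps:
x(E) = -3 + E²/2
s(W, D) = W/(D + W)
j(K, c) = 2*c + 2*K*(-3 + K²/2) (j(K, c) = 2*((-3 + K²/2)*K + c) = 2*(K*(-3 + K²/2) + c) = 2*(c + K*(-3 + K²/2)) = 2*c + 2*K*(-3 + K²/2))
((-9*8)*j(s(-2, -4 - 1*(-1)), -3))/(-4238) = ((-9*8)*(2*(-3) + (-2/((-4 - 1*(-1)) - 2))*(-6 + (-2/((-4 - 1*(-1)) - 2))²)))/(-4238) = -72*(-6 + (-2/((-4 + 1) - 2))*(-6 + (-2/((-4 + 1) - 2))²))*(-1/4238) = -72*(-6 + (-2/(-3 - 2))*(-6 + (-2/(-3 - 2))²))*(-1/4238) = -72*(-6 + (-2/(-5))*(-6 + (-2/(-5))²))*(-1/4238) = -72*(-6 + (-2*(-⅕))*(-6 + (-2*(-⅕))²))*(-1/4238) = -72*(-6 + 2*(-6 + (⅖)²)/5)*(-1/4238) = -72*(-6 + 2*(-6 + 4/25)/5)*(-1/4238) = -72*(-6 + (⅖)*(-146/25))*(-1/4238) = -72*(-6 - 292/125)*(-1/4238) = -72*(-1042/125)*(-1/4238) = (75024/125)*(-1/4238) = -37512/264875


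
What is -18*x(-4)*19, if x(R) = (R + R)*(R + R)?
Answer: -21888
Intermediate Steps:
x(R) = 4*R**2 (x(R) = (2*R)*(2*R) = 4*R**2)
-18*x(-4)*19 = -72*(-4)**2*19 = -72*16*19 = -18*64*19 = -1152*19 = -21888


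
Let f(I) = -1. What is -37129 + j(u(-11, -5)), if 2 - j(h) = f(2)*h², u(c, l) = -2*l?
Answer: -37027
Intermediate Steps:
j(h) = 2 + h² (j(h) = 2 - (-1)*h² = 2 + h²)
-37129 + j(u(-11, -5)) = -37129 + (2 + (-2*(-5))²) = -37129 + (2 + 10²) = -37129 + (2 + 100) = -37129 + 102 = -37027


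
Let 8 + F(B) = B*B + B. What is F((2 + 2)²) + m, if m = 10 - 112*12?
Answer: -1070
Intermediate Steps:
F(B) = -8 + B + B² (F(B) = -8 + (B*B + B) = -8 + (B² + B) = -8 + (B + B²) = -8 + B + B²)
m = -1334 (m = 10 - 1344 = -1334)
F((2 + 2)²) + m = (-8 + (2 + 2)² + ((2 + 2)²)²) - 1334 = (-8 + 4² + (4²)²) - 1334 = (-8 + 16 + 16²) - 1334 = (-8 + 16 + 256) - 1334 = 264 - 1334 = -1070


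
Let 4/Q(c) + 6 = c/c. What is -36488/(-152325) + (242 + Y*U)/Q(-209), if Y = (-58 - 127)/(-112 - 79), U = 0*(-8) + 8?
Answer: -18151579459/58188150 ≈ -311.95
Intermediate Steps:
Q(c) = -⅘ (Q(c) = 4/(-6 + c/c) = 4/(-6 + 1) = 4/(-5) = 4*(-⅕) = -⅘)
U = 8 (U = 0 + 8 = 8)
Y = 185/191 (Y = -185/(-191) = -185*(-1/191) = 185/191 ≈ 0.96859)
-36488/(-152325) + (242 + Y*U)/Q(-209) = -36488/(-152325) + (242 + (185/191)*8)/(-⅘) = -36488*(-1/152325) + (242 + 1480/191)*(-5/4) = 36488/152325 + (47702/191)*(-5/4) = 36488/152325 - 119255/382 = -18151579459/58188150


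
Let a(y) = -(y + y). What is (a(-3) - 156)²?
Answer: 22500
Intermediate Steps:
a(y) = -2*y
(a(-3) - 156)² = (-2*(-3) - 156)² = (6 - 156)² = (-150)² = 22500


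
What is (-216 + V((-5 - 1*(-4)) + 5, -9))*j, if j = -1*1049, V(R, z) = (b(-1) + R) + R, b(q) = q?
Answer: 219241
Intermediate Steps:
V(R, z) = -1 + 2*R (V(R, z) = (-1 + R) + R = -1 + 2*R)
j = -1049
(-216 + V((-5 - 1*(-4)) + 5, -9))*j = (-216 + (-1 + 2*((-5 - 1*(-4)) + 5)))*(-1049) = (-216 + (-1 + 2*((-5 + 4) + 5)))*(-1049) = (-216 + (-1 + 2*(-1 + 5)))*(-1049) = (-216 + (-1 + 2*4))*(-1049) = (-216 + (-1 + 8))*(-1049) = (-216 + 7)*(-1049) = -209*(-1049) = 219241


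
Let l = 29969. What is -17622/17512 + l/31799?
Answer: -1615675/25312004 ≈ -0.063830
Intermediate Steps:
-17622/17512 + l/31799 = -17622/17512 + 29969/31799 = -17622*1/17512 + 29969*(1/31799) = -801/796 + 29969/31799 = -1615675/25312004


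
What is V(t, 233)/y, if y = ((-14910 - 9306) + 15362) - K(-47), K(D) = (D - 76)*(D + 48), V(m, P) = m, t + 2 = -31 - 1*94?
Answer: 127/8731 ≈ 0.014546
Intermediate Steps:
t = -127 (t = -2 + (-31 - 1*94) = -2 + (-31 - 94) = -2 - 125 = -127)
K(D) = (-76 + D)*(48 + D)
y = -8731 (y = ((-14910 - 9306) + 15362) - (-3648 + (-47)² - 28*(-47)) = (-24216 + 15362) - (-3648 + 2209 + 1316) = -8854 - 1*(-123) = -8854 + 123 = -8731)
V(t, 233)/y = -127/(-8731) = -127*(-1/8731) = 127/8731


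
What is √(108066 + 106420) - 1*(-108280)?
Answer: 108280 + √214486 ≈ 1.0874e+5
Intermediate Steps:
√(108066 + 106420) - 1*(-108280) = √214486 + 108280 = 108280 + √214486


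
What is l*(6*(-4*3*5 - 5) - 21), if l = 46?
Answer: -18906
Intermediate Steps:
l*(6*(-4*3*5 - 5) - 21) = 46*(6*(-4*3*5 - 5) - 21) = 46*(6*(-12*5 - 5) - 21) = 46*(6*(-60 - 5) - 21) = 46*(6*(-65) - 21) = 46*(-390 - 21) = 46*(-411) = -18906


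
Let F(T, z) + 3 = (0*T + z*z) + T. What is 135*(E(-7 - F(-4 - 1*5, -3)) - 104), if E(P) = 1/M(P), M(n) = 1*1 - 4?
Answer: -14085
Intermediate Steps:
F(T, z) = -3 + T + z² (F(T, z) = -3 + ((0*T + z*z) + T) = -3 + ((0 + z²) + T) = -3 + (z² + T) = -3 + (T + z²) = -3 + T + z²)
M(n) = -3 (M(n) = 1 - 4 = -3)
E(P) = -⅓ (E(P) = 1/(-3) = -⅓)
135*(E(-7 - F(-4 - 1*5, -3)) - 104) = 135*(-⅓ - 104) = 135*(-313/3) = -14085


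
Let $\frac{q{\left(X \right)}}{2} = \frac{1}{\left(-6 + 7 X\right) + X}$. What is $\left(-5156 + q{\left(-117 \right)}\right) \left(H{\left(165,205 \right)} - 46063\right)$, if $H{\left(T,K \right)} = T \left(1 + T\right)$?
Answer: $\frac{45346951021}{471} \approx 9.6278 \cdot 10^{7}$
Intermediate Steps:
$q{\left(X \right)} = \frac{2}{-6 + 8 X}$ ($q{\left(X \right)} = \frac{2}{\left(-6 + 7 X\right) + X} = \frac{2}{-6 + 8 X}$)
$\left(-5156 + q{\left(-117 \right)}\right) \left(H{\left(165,205 \right)} - 46063\right) = \left(-5156 + \frac{1}{-3 + 4 \left(-117\right)}\right) \left(165 \left(1 + 165\right) - 46063\right) = \left(-5156 + \frac{1}{-3 - 468}\right) \left(165 \cdot 166 - 46063\right) = \left(-5156 + \frac{1}{-471}\right) \left(27390 - 46063\right) = \left(-5156 - \frac{1}{471}\right) \left(-18673\right) = \left(- \frac{2428477}{471}\right) \left(-18673\right) = \frac{45346951021}{471}$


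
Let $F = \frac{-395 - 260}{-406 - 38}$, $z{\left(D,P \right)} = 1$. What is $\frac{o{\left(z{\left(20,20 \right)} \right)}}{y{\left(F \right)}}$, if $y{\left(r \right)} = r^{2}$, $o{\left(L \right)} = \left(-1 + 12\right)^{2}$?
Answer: $\frac{23853456}{429025} \approx 55.599$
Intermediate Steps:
$F = \frac{655}{444}$ ($F = - \frac{655}{-444} = \left(-655\right) \left(- \frac{1}{444}\right) = \frac{655}{444} \approx 1.4752$)
$o{\left(L \right)} = 121$ ($o{\left(L \right)} = 11^{2} = 121$)
$\frac{o{\left(z{\left(20,20 \right)} \right)}}{y{\left(F \right)}} = \frac{121}{\left(\frac{655}{444}\right)^{2}} = \frac{121}{\frac{429025}{197136}} = 121 \cdot \frac{197136}{429025} = \frac{23853456}{429025}$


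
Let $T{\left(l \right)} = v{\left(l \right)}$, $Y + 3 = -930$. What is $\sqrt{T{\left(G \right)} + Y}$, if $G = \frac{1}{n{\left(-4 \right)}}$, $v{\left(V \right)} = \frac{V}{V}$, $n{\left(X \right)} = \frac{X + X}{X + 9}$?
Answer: $2 i \sqrt{233} \approx 30.529 i$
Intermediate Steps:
$n{\left(X \right)} = \frac{2 X}{9 + X}$
$Y = -933$ ($Y = -3 - 930 = -933$)
$v{\left(V \right)} = 1$
$G = - \frac{5}{8}$ ($G = \frac{1}{2 \left(-4\right) \frac{1}{9 - 4}} = \frac{1}{2 \left(-4\right) \frac{1}{5}} = \frac{1}{- \frac{8}{5}} = - \frac{5}{8} \approx -0.625$)
$T{\left(l \right)} = 1$
$\sqrt{T{\left(G \right)} + Y} = \sqrt{1 - 933} = \sqrt{-932} = 2 i \sqrt{233}$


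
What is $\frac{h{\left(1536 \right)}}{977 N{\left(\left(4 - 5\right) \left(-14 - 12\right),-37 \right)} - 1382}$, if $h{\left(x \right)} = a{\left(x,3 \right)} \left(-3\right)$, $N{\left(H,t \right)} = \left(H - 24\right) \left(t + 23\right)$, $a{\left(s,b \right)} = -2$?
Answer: $- \frac{3}{14369} \approx -0.00020878$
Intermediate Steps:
$N{\left(H,t \right)} = \left(-24 + H\right) \left(23 + t\right)$
$h{\left(x \right)} = 6$ ($h{\left(x \right)} = \left(-2\right) \left(-3\right) = 6$)
$\frac{h{\left(1536 \right)}}{977 N{\left(\left(4 - 5\right) \left(-14 - 12\right),-37 \right)} - 1382} = \frac{6}{977 \left(-552 - -888 + 23 \left(4 - 5\right) \left(-14 - 12\right) + \left(4 - 5\right) \left(-14 - 12\right) \left(-37\right)\right) - 1382} = \frac{6}{977 \left(-552 + 888 + 23 \left(\left(-1\right) \left(-26\right)\right) + \left(-1\right) \left(-26\right) \left(-37\right)\right) - 1382} = \frac{6}{977 \left(-552 + 888 + 23 \cdot 26 + 26 \left(-37\right)\right) - 1382} = \frac{6}{977 \left(-552 + 888 + 598 - 962\right) - 1382} = \frac{6}{977 \left(-28\right) - 1382} = \frac{6}{-27356 - 1382} = \frac{6}{-28738} = 6 \left(- \frac{1}{28738}\right) = - \frac{3}{14369}$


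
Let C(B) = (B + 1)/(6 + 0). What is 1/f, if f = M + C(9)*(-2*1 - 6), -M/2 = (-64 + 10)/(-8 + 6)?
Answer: -3/202 ≈ -0.014851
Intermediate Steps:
C(B) = ⅙ + B/6 (C(B) = (1 + B)/6 = (1 + B)*(⅙) = ⅙ + B/6)
M = -54 (M = -2*(-64 + 10)/(-8 + 6) = -(-108)/(-2) = -(-108)*(-1)/2 = -2*27 = -54)
f = -202/3 (f = -54 + (⅙ + (⅙)*9)*(-2*1 - 6) = -54 + (⅙ + 3/2)*(-2 - 6) = -54 + (5/3)*(-8) = -54 - 40/3 = -202/3 ≈ -67.333)
1/f = 1/(-202/3) = -3/202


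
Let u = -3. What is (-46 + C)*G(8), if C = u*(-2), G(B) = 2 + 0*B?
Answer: -80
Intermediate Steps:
G(B) = 2 (G(B) = 2 + 0 = 2)
C = 6 (C = -3*(-2) = 6)
(-46 + C)*G(8) = (-46 + 6)*2 = -40*2 = -80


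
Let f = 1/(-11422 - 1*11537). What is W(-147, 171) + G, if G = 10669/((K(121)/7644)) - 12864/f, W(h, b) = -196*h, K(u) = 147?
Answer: 295928176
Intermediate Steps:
f = -1/22959 (f = 1/(-11422 - 11537) = 1/(-22959) = -1/22959 ≈ -4.3556e-5)
G = 295899364 (G = 10669/((147/7644)) - 12864/(-1/22959) = 10669/((147*(1/7644))) - 12864*(-22959) = 10669/(1/52) + 295344576 = 10669*52 + 295344576 = 554788 + 295344576 = 295899364)
W(-147, 171) + G = -196*(-147) + 295899364 = 28812 + 295899364 = 295928176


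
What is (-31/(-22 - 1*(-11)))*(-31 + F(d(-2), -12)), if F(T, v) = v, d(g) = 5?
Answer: -1333/11 ≈ -121.18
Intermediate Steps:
(-31/(-22 - 1*(-11)))*(-31 + F(d(-2), -12)) = (-31/(-22 - 1*(-11)))*(-31 - 12) = -31/(-22 + 11)*(-43) = -31/(-11)*(-43) = -31*(-1/11)*(-43) = (31/11)*(-43) = -1333/11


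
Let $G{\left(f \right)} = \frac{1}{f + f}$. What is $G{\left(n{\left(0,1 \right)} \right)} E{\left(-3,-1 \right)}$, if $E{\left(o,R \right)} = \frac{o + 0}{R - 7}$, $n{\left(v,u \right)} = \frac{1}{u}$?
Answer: $\frac{3}{16} \approx 0.1875$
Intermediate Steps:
$G{\left(f \right)} = \frac{1}{2 f}$
$E{\left(o,R \right)} = \frac{o}{-7 + R}$
$G{\left(n{\left(0,1 \right)} \right)} E{\left(-3,-1 \right)} = \frac{1}{2 \cdot 1^{-1}} \left(- \frac{3}{-7 - 1}\right) = \frac{1}{2 \cdot 1} \left(- \frac{3}{-8}\right) = \frac{1}{2} \cdot 1 \left(\left(-3\right) \left(- \frac{1}{8}\right)\right) = \frac{1}{2} \cdot \frac{3}{8} = \frac{3}{16}$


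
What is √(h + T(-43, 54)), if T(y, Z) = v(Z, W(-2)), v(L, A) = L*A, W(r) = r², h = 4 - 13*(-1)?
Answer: √233 ≈ 15.264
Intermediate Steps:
h = 17 (h = 4 + 13 = 17)
v(L, A) = A*L
T(y, Z) = 4*Z (T(y, Z) = (-2)²*Z = 4*Z)
√(h + T(-43, 54)) = √(17 + 4*54) = √(17 + 216) = √233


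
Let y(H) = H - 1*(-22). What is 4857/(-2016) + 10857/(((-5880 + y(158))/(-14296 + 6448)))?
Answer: 4770752191/319200 ≈ 14946.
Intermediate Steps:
y(H) = 22 + H (y(H) = H + 22 = 22 + H)
4857/(-2016) + 10857/(((-5880 + y(158))/(-14296 + 6448))) = 4857/(-2016) + 10857/(((-5880 + (22 + 158))/(-14296 + 6448))) = 4857*(-1/2016) + 10857/(((-5880 + 180)/(-7848))) = -1619/672 + 10857/((-5700*(-1/7848))) = -1619/672 + 10857/(475/654) = -1619/672 + 10857*(654/475) = -1619/672 + 7100478/475 = 4770752191/319200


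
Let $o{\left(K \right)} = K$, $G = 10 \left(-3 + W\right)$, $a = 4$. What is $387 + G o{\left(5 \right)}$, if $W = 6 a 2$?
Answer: $2637$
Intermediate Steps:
$W = 48$ ($W = 6 \cdot 4 \cdot 2 = 24 \cdot 2 = 48$)
$G = 450$ ($G = 10 \left(-3 + 48\right) = 10 \cdot 45 = 450$)
$387 + G o{\left(5 \right)} = 387 + 450 \cdot 5 = 387 + 2250 = 2637$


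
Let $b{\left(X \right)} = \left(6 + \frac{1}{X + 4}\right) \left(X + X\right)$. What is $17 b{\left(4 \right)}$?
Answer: $833$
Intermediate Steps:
$b{\left(X \right)} = 2 X \left(6 + \frac{1}{4 + X}\right)$ ($b{\left(X \right)} = \left(6 + \frac{1}{4 + X}\right) 2 X = 2 X \left(6 + \frac{1}{4 + X}\right)$)
$17 b{\left(4 \right)} = 17 \cdot 2 \cdot 4 \frac{1}{4 + 4} \left(25 + 6 \cdot 4\right) = 17 \cdot 2 \cdot 4 \cdot \frac{1}{8} \left(25 + 24\right) = 17 \cdot 2 \cdot 4 \cdot \frac{1}{8} \cdot 49 = 17 \cdot 49 = 833$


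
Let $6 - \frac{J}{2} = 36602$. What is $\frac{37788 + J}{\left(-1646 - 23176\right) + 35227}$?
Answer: $- \frac{35404}{10405} \approx -3.4026$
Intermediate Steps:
$J = -73192$ ($J = 12 - 73204 = -73192$)
$\frac{37788 + J}{\left(-1646 - 23176\right) + 35227} = \frac{37788 - 73192}{\left(-1646 - 23176\right) + 35227} = - \frac{35404}{-24822 + 35227} = - \frac{35404}{10405}$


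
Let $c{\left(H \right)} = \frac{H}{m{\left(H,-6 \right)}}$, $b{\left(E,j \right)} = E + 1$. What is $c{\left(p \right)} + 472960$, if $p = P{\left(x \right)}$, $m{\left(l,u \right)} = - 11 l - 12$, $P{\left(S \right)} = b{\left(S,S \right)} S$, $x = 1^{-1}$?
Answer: $\frac{8040319}{17} \approx 4.7296 \cdot 10^{5}$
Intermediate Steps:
$b{\left(E,j \right)} = 1 + E$
$x = 1$
$P{\left(S \right)} = S \left(1 + S\right)$ ($P{\left(S \right)} = \left(1 + S\right) S = S \left(1 + S\right)$)
$m{\left(l,u \right)} = -12 - 11 l$
$p = 2$ ($p = 1 \left(1 + 1\right) = 1 \cdot 2 = 2$)
$c{\left(H \right)} = \frac{H}{-12 - 11 H}$
$c{\left(p \right)} + 472960 = \left(-1\right) 2 \frac{1}{12 + 11 \cdot 2} + 472960 = \left(-1\right) 2 \frac{1}{12 + 22} + 472960 = \left(-1\right) 2 \cdot \frac{1}{34} + 472960 = - \frac{1}{17} + 472960 = \frac{8040319}{17}$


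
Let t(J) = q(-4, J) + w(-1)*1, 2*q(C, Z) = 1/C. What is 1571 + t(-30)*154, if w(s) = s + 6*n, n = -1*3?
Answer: -5497/4 ≈ -1374.3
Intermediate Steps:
n = -3
q(C, Z) = 1/(2*C) (q(C, Z) = (1/C)/2 = 1/(2*C))
w(s) = -18 + s (w(s) = s + 6*(-3) = s - 18 = -18 + s)
t(J) = -153/8 (t(J) = (1/2)/(-4) + (-18 - 1)*1 = (1/2)*(-1/4) - 19*1 = -1/8 - 19 = -153/8)
1571 + t(-30)*154 = 1571 - 153/8*154 = 1571 - 11781/4 = -5497/4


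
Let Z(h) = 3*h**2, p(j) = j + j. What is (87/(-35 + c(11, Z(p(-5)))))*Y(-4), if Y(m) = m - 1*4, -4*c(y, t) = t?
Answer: 348/55 ≈ 6.3273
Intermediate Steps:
p(j) = 2*j
c(y, t) = -t/4
Y(m) = -4 + m (Y(m) = m - 4 = -4 + m)
(87/(-35 + c(11, Z(p(-5)))))*Y(-4) = (87/(-35 - 3*(2*(-5))**2/4))*(-4 - 4) = (87/(-35 - 3*(-10)**2/4))*(-8) = (87/(-35 - 3*100/4))*(-8) = (87/(-35 - 1/4*300))*(-8) = (87/(-35 - 75))*(-8) = (87/(-110))*(-8) = (87*(-1/110))*(-8) = -87/110*(-8) = 348/55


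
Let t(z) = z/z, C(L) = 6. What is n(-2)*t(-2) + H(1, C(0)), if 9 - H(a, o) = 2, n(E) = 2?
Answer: 9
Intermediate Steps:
t(z) = 1
H(a, o) = 7 (H(a, o) = 9 - 1*2 = 9 - 2 = 7)
n(-2)*t(-2) + H(1, C(0)) = 2*1 + 7 = 2 + 7 = 9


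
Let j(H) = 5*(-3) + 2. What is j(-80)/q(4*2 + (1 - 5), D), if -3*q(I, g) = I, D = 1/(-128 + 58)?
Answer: 39/4 ≈ 9.7500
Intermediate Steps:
D = -1/70 (D = 1/(-70) = -1/70 ≈ -0.014286)
j(H) = -13 (j(H) = -15 + 2 = -13)
q(I, g) = -I/3
j(-80)/q(4*2 + (1 - 5), D) = -13*(-3/(4*2 + (1 - 5))) = -13*(-3/(8 - 4)) = -13/((-⅓*4)) = -13/(-4/3) = -13*(-¾) = 39/4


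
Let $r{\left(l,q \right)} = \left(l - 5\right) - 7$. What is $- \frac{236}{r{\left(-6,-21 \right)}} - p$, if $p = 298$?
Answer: $- \frac{2564}{9} \approx -284.89$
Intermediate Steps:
$r{\left(l,q \right)} = -12 + l$ ($r{\left(l,q \right)} = \left(-5 + l\right) - 7 = -12 + l$)
$- \frac{236}{r{\left(-6,-21 \right)}} - p = - \frac{236}{-12 - 6} - 298 = - \frac{236}{-18} - 298 = \left(-236\right) \left(- \frac{1}{18}\right) - 298 = \frac{118}{9} - 298 = - \frac{2564}{9}$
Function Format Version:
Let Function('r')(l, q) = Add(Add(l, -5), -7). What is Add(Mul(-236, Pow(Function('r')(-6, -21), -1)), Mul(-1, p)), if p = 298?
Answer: Rational(-2564, 9) ≈ -284.89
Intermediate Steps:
Function('r')(l, q) = Add(-12, l) (Function('r')(l, q) = Add(Add(-5, l), -7) = Add(-12, l))
Add(Mul(-236, Pow(Function('r')(-6, -21), -1)), Mul(-1, p)) = Add(Mul(-236, Pow(Add(-12, -6), -1)), Mul(-1, 298)) = Add(Mul(-236, Pow(-18, -1)), -298) = Add(Mul(-236, Rational(-1, 18)), -298) = Add(Rational(118, 9), -298) = Rational(-2564, 9)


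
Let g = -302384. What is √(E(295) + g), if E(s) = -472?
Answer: 2*I*√75714 ≈ 550.32*I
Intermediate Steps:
√(E(295) + g) = √(-472 - 302384) = √(-302856) = 2*I*√75714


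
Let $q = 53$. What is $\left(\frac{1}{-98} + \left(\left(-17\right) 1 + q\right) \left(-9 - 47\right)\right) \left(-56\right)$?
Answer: $\frac{790276}{7} \approx 1.129 \cdot 10^{5}$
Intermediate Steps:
$\left(\frac{1}{-98} + \left(\left(-17\right) 1 + q\right) \left(-9 - 47\right)\right) \left(-56\right) = \left(\frac{1}{-98} + \left(\left(-17\right) 1 + 53\right) \left(-9 - 47\right)\right) \left(-56\right) = \left(- \frac{1}{98} + \left(-17 + 53\right) \left(-56\right)\right) \left(-56\right) = \left(- \frac{1}{98} + 36 \left(-56\right)\right) \left(-56\right) = \left(- \frac{1}{98} - 2016\right) \left(-56\right) = \left(- \frac{197569}{98}\right) \left(-56\right) = \frac{790276}{7}$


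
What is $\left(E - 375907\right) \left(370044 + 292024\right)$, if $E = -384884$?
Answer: $-503695375788$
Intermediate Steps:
$\left(E - 375907\right) \left(370044 + 292024\right) = \left(-384884 - 375907\right) \left(370044 + 292024\right) = \left(-760791\right) 662068 = -503695375788$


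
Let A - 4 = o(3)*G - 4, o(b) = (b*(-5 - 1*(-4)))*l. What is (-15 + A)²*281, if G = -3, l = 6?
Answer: 427401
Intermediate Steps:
o(b) = -6*b (o(b) = (b*(-5 - 1*(-4)))*6 = (b*(-5 + 4))*6 = (b*(-1))*6 = -b*6 = -6*b)
A = 54 (A = 4 + (-6*3*(-3) - 4) = 4 + (-18*(-3) - 4) = 4 + (54 - 4) = 4 + 50 = 54)
(-15 + A)²*281 = (-15 + 54)²*281 = 39²*281 = 1521*281 = 427401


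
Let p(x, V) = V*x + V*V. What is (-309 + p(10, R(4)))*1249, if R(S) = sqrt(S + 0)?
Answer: -355965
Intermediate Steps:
R(S) = sqrt(S)
p(x, V) = V**2 + V*x (p(x, V) = V*x + V**2 = V**2 + V*x)
(-309 + p(10, R(4)))*1249 = (-309 + sqrt(4)*(sqrt(4) + 10))*1249 = (-309 + 2*(2 + 10))*1249 = (-309 + 2*12)*1249 = (-309 + 24)*1249 = -285*1249 = -355965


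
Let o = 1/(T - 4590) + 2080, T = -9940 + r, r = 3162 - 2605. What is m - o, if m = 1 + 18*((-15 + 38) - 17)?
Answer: -27540782/13973 ≈ -1971.0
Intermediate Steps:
r = 557
T = -9383 (T = -9940 + 557 = -9383)
m = 109 (m = 1 + 18*(23 - 17) = 1 + 18*6 = 1 + 108 = 109)
o = 29063839/13973 (o = 1/(-9383 - 4590) + 2080 = 1/(-13973) + 2080 = -1/13973 + 2080 = 29063839/13973 ≈ 2080.0)
m - o = 109 - 1*29063839/13973 = 109 - 29063839/13973 = -27540782/13973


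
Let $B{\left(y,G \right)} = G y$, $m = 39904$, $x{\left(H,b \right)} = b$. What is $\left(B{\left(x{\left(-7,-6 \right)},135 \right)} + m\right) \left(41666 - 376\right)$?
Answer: $1614191260$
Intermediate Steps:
$\left(B{\left(x{\left(-7,-6 \right)},135 \right)} + m\right) \left(41666 - 376\right) = \left(135 \left(-6\right) + 39904\right) \left(41666 - 376\right) = \left(-810 + 39904\right) 41290 = 39094 \cdot 41290 = 1614191260$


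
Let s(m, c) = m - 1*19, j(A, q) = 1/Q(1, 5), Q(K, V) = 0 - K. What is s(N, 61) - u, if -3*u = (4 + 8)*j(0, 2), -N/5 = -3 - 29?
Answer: 137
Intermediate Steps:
N = 160 (N = -5*(-3 - 29) = -5*(-32) = 160)
Q(K, V) = -K
j(A, q) = -1 (j(A, q) = 1/(-1*1) = 1/(-1) = -1)
s(m, c) = -19 + m (s(m, c) = m - 19 = -19 + m)
u = 4 (u = -(4 + 8)*(-1)/3 = -4*(-1) = -⅓*(-12) = 4)
s(N, 61) - u = (-19 + 160) - 1*4 = 141 - 4 = 137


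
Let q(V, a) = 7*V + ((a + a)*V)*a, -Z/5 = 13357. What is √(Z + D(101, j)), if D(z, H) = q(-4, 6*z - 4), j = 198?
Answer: I*√2966045 ≈ 1722.2*I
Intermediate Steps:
Z = -66785 (Z = -5*13357 = -66785)
q(V, a) = 7*V + 2*V*a² (q(V, a) = 7*V + ((2*a)*V)*a = 7*V + (2*V*a)*a = 7*V + 2*V*a²)
D(z, H) = -28 - 8*(-4 + 6*z)² (D(z, H) = -4*(7 + 2*(6*z - 4)²) = -4*(7 + 2*(-4 + 6*z)²) = -28 - 8*(-4 + 6*z)²)
√(Z + D(101, j)) = √(-66785 + (-156 - 288*101² + 384*101)) = √(-66785 + (-156 - 288*10201 + 38784)) = √(-66785 + (-156 - 2937888 + 38784)) = √(-66785 - 2899260) = √(-2966045) = I*√2966045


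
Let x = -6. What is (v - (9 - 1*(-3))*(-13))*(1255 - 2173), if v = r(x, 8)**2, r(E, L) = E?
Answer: -176256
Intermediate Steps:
v = 36 (v = (-6)**2 = 36)
(v - (9 - 1*(-3))*(-13))*(1255 - 2173) = (36 - (9 - 1*(-3))*(-13))*(1255 - 2173) = (36 - (9 + 3)*(-13))*(-918) = (36 - 1*12*(-13))*(-918) = (36 - 12*(-13))*(-918) = (36 + 156)*(-918) = 192*(-918) = -176256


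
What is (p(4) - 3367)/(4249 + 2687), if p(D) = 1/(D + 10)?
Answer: -47137/97104 ≈ -0.48543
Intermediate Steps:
p(D) = 1/(10 + D)
(p(4) - 3367)/(4249 + 2687) = (1/(10 + 4) - 3367)/(4249 + 2687) = (1/14 - 3367)/6936 = (1/14 - 3367)*(1/6936) = -47137/14*1/6936 = -47137/97104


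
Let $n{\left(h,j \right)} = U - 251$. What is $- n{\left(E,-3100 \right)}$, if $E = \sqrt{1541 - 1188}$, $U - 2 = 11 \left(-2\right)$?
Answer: $271$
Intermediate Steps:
$U = -20$ ($U = 2 + 11 \left(-2\right) = 2 - 22 = -20$)
$E = \sqrt{353} \approx 18.788$
$n{\left(h,j \right)} = -271$ ($n{\left(h,j \right)} = -20 - 251 = -271$)
$- n{\left(E,-3100 \right)} = \left(-1\right) \left(-271\right) = 271$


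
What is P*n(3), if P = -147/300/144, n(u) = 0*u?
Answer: 0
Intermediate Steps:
n(u) = 0
P = -49/14400 (P = -147*1/300*(1/144) = -49/100*1/144 = -49/14400 ≈ -0.0034028)
P*n(3) = -49/14400*0 = 0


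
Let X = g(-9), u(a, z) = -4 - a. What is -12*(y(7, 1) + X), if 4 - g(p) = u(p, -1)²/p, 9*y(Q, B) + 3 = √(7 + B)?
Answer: -232/3 - 8*√2/3 ≈ -81.105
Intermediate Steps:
y(Q, B) = -⅓ + √(7 + B)/9
g(p) = 4 - (-4 - p)²/p
X = 61/9 (X = 4 - 1*(4 - 9)²/(-9) = 4 - 1*(-⅑)*(-5)² = 4 - 1*(-⅑)*25 = 4 + 25/9 = 61/9 ≈ 6.7778)
-12*(y(7, 1) + X) = -12*((-⅓ + √(7 + 1)/9) + 61/9) = -12*((-⅓ + √8/9) + 61/9) = -12*((-⅓ + (2*√2)/9) + 61/9) = -12*((-⅓ + 2*√2/9) + 61/9) = -12*(58/9 + 2*√2/9) = -232/3 - 8*√2/3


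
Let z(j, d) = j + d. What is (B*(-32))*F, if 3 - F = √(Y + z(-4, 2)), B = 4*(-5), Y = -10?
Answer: 1920 - 1280*I*√3 ≈ 1920.0 - 2217.0*I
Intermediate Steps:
z(j, d) = d + j
B = -20
F = 3 - 2*I*√3 (F = 3 - √(-10 + (2 - 4)) = 3 - √(-10 - 2) = 3 - √(-12) = 3 - 2*I*√3 ≈ 3.0 - 3.4641*I)
(B*(-32))*F = (-20*(-32))*(3 - 2*I*√3) = 640*(3 - 2*I*√3) = 1920 - 1280*I*√3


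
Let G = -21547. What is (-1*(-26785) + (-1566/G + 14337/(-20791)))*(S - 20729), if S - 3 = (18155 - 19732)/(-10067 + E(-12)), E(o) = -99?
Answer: -3353009940897358742/6040055783 ≈ -5.5513e+8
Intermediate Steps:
S = 32075/10166 (S = 3 + (18155 - 19732)/(-10067 - 99) = 3 - 1577/(-10166) = 3 - 1577*(-1/10166) = 3 + 1577/10166 = 32075/10166 ≈ 3.1551)
(-1*(-26785) + (-1566/G + 14337/(-20791)))*(S - 20729) = (-1*(-26785) + (-1566/(-21547) + 14337/(-20791)))*(32075/10166 - 20729) = (26785 + (-1566*(-1/21547) + 14337*(-1/20791)))*(-210698939/10166) = (26785 + (54/743 - 14337/20791))*(-210698939/10166) = (26785 - 9529677/15447713)*(-210698939/10166) = (413757463028/15447713)*(-210698939/10166) = -3353009940897358742/6040055783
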